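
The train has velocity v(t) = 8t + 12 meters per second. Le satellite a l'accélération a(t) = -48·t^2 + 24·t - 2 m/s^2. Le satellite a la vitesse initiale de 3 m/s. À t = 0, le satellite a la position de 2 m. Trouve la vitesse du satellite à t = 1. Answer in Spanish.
Partiendo de la aceleración a(t) = -48·t^2 + 24·t - 2, tomamos 1 integral. La antiderivada de la aceleración, con v(0) = 3, da la velocidad: v(t) = -16·t^3 + 12·t^2 - 2·t + 3. Usando v(t) = -16·t^3 + 12·t^2 - 2·t + 3 y sustituyendo t = 1, encontramos v = -3.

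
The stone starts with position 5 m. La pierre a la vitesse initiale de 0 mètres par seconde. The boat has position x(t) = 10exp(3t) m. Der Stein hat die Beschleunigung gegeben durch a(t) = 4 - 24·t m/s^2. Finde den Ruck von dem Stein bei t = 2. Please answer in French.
En partant de l'accélération a(t) = 4 - 24·t, nous prenons 1 dérivée. En prenant d/dt de a(t), nous trouvons j(t) = -24. En utilisant j(t) = -24 et en substituant t = 2, nous trouvons j = -24.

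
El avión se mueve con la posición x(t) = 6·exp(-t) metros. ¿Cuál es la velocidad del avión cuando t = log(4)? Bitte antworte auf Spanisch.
Debemos derivar nuestra ecuación de la posición x(t) = 6·exp(-t) 1 vez. Tomando d/dt de x(t), encontramos v(t) = -6·exp(-t). Tenemos la velocidad v(t) = -6·exp(-t). Sustituyendo t = log(4): v(log(4)) = -3/2.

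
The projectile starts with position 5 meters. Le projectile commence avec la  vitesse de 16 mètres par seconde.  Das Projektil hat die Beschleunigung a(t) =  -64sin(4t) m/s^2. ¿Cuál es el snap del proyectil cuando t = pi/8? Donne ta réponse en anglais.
Starting from acceleration a(t) = -64·sin(4·t), we take 2 derivatives. Differentiating acceleration, we get jerk: j(t) = -256·cos(4·t). The derivative of jerk gives snap: s(t) = 1024·sin(4·t). We have snap s(t) = 1024·sin(4·t). Substituting t = pi/8: s(pi/8) = 1024.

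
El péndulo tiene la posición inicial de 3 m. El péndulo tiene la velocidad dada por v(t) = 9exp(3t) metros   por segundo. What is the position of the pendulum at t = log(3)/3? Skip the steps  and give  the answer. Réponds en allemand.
x(log(3)/3) = 9.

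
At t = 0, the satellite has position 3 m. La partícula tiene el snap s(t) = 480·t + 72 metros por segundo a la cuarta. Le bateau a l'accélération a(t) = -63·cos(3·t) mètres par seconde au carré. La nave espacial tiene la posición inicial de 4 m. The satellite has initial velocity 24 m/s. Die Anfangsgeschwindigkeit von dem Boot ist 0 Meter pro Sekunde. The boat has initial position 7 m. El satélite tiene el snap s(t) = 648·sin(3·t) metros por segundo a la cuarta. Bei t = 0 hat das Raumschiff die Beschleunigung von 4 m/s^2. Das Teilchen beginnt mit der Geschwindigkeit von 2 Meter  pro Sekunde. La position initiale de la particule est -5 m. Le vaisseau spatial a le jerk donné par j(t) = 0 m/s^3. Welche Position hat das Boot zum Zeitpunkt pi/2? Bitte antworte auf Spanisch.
Partiendo de la aceleración a(t) = -63·cos(3·t), tomamos 2 integrales. La antiderivada de la aceleración es la velocidad. Usando v(0) = 0, obtenemos v(t) = -21·sin(3·t). La antiderivada de la velocidad, con x(0) = 7, da la posición: x(t) = 7·cos(3·t). Usando x(t) = 7·cos(3·t) y sustituyendo t = pi/2, encontramos x = 0.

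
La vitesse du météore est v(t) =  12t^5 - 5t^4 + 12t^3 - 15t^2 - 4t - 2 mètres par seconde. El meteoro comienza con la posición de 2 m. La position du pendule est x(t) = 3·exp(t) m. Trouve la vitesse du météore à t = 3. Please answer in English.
We have velocity v(t) = 12·t^5 - 5·t^4 + 12·t^3 - 15·t^2 - 4·t - 2. Substituting t = 3: v(3) = 2686.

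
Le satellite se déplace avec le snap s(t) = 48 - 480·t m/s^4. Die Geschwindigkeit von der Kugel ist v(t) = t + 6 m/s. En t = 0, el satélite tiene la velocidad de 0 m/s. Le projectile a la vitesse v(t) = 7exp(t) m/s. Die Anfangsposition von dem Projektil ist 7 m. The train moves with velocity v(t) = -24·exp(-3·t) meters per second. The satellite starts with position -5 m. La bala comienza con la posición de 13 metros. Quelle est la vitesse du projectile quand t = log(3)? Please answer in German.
Wir haben die Geschwindigkeit v(t) = 7·exp(t). Durch Einsetzen von t = log(3): v(log(3)) = 21.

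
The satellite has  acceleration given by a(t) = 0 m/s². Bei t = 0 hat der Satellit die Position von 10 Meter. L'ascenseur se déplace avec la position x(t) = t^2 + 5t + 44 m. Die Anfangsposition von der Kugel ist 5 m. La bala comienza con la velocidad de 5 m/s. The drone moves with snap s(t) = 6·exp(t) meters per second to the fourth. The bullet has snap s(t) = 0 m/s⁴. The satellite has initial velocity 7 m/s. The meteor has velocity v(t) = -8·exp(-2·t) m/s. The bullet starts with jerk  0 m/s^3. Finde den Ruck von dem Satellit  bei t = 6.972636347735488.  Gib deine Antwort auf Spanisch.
Debemos derivar nuestra ecuación de la aceleración a(t) = 0 1 vez. Tomando d/dt de a(t), encontramos j(t) = 0. De la ecuación de la sacudida j(t) = 0, sustituimos t = 6.972636347735488 para obtener j = 0.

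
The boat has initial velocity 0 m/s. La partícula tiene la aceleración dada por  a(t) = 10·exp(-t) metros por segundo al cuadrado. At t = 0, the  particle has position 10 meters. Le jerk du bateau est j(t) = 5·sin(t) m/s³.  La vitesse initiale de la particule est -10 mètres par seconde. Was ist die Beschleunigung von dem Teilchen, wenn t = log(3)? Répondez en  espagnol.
De la ecuación de la aceleración a(t) = 10·exp(-t), sustituimos t = log(3) para obtener a = 10/3.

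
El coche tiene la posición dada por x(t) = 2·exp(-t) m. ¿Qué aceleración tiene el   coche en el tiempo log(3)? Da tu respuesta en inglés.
To solve this, we need to take 2 derivatives of our position equation x(t) = 2·exp(-t). Taking d/dt of x(t), we find v(t) = -2·exp(-t). Taking d/dt of v(t), we find a(t) = 2·exp(-t). We have acceleration a(t) = 2·exp(-t). Substituting t = log(3): a(log(3)) = 2/3.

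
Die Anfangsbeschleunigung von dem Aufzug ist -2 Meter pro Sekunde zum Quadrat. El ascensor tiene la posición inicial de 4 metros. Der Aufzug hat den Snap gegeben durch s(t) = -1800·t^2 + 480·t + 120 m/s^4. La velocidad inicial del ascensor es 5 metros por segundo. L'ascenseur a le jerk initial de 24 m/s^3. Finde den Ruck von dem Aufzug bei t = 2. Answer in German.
Ausgehend von dem Snap s(t) = -1800·t^2 + 480·t + 120, nehmen wir 1 Integral. Mit ∫s(t)dt und Anwendung von j(0) = 24, finden wir j(t) = -600·t^3 + 240·t^2 + 120·t + 24. Aus der Gleichung für den Ruck j(t) = -600·t^3 + 240·t^2 + 120·t + 24, setzen wir t = 2 ein und erhalten j = -3576.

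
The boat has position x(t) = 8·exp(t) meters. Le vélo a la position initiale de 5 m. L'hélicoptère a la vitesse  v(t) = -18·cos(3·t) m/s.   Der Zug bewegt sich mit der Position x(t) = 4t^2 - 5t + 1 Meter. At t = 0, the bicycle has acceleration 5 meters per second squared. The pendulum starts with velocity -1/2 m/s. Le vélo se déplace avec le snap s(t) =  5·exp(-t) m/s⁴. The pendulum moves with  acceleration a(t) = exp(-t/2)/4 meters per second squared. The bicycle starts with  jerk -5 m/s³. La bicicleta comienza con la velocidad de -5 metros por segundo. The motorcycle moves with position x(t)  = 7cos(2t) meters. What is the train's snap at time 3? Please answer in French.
Nous devons dériver notre équation de la position x(t) = 4·t^2 - 5·t + 1 4 fois. La dérivée de la position donne la vitesse: v(t) = 8·t - 5. En dérivant la vitesse, nous obtenons l'accélération: a(t) = 8. La dérivée de l'accélération donne le jerk: j(t) = 0. La dérivée du jerk donne le snap: s(t) = 0. De l'équation du snap s(t) = 0, nous substituons t = 3 pour obtenir s = 0.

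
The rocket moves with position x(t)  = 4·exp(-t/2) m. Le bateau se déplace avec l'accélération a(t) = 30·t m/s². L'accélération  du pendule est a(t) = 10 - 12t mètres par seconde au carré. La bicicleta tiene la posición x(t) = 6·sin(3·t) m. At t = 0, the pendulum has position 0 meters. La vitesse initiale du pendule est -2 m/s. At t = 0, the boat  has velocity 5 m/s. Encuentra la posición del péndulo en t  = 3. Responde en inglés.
We need to integrate our acceleration equation a(t) = 10 - 12·t 2 times. The antiderivative of acceleration is velocity. Using v(0) = -2, we get v(t) = -6·t^2 + 10·t - 2. The antiderivative of velocity, with x(0) = 0, gives position: x(t) = -2·t^3 + 5·t^2 - 2·t. We have position x(t) = -2·t^3 + 5·t^2 - 2·t. Substituting t = 3: x(3) = -15.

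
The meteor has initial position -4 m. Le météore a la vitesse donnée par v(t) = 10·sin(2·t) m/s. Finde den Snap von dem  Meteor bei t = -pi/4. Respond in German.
Ausgehend von der Geschwindigkeit v(t) = 10·sin(2·t), nehmen wir 3 Ableitungen. Mit d/dt von v(t) finden wir a(t) = 20·cos(2·t). Mit d/dt von a(t) finden wir j(t) = -40·sin(2·t). Durch Ableiten von dem Ruck erhalten wir den Snap: s(t) = -80·cos(2·t). Mit s(t) = -80·cos(2·t) und Einsetzen von t = -pi/4, finden wir s = 0.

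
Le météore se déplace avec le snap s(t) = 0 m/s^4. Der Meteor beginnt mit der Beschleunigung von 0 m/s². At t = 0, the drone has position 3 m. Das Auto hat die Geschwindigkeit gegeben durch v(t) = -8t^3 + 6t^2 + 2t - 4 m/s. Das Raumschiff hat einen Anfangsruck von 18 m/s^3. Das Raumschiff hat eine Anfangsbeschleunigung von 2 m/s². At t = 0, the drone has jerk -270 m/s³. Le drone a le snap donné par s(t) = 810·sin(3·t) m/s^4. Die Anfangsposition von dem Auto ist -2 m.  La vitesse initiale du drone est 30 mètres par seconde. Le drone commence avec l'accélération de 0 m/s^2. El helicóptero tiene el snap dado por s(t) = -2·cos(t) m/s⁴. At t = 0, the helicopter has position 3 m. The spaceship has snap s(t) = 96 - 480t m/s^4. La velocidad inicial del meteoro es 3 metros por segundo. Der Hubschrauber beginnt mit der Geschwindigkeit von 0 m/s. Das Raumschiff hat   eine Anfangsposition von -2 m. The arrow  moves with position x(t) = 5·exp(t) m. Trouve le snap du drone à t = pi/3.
Nous avons le snap s(t) = 810·sin(3·t). En substituant t = pi/3: s(pi/3) = 0.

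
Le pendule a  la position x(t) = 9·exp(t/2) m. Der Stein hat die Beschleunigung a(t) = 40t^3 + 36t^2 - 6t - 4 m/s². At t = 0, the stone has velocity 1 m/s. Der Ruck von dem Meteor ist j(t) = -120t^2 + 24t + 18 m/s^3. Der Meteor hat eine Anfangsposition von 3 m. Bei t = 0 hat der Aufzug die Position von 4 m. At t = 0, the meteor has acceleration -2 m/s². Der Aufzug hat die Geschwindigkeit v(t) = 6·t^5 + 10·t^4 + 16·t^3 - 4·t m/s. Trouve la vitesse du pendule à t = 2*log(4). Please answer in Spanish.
Partiendo de la posición x(t) = 9·exp(t/2), tomamos 1 derivada. La derivada de la posición da la velocidad: v(t) = 9·exp(t/2)/2. Usando v(t) = 9·exp(t/2)/2 y sustituyendo t = 2*log(4), encontramos v = 18.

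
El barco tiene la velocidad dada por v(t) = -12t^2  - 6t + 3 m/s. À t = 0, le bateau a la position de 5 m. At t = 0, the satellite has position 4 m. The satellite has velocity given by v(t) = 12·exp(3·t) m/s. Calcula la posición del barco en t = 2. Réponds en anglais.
To find the answer, we compute 1 integral of v(t) = -12·t^2 - 6·t + 3. Taking ∫v(t)dt and applying x(0) = 5, we find x(t) = -4·t^3 - 3·t^2 + 3·t + 5. We have position x(t) = -4·t^3 - 3·t^2 + 3·t + 5. Substituting t = 2: x(2) = -33.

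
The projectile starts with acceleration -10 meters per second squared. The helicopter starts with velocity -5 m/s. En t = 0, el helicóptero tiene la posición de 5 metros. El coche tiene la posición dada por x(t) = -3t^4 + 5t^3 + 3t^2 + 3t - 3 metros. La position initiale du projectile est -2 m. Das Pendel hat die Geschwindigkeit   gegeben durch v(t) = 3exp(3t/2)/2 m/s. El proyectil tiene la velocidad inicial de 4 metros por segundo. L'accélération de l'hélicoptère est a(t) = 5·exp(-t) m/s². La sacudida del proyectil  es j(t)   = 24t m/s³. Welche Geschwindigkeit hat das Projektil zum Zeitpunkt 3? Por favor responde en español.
Partiendo de la sacudida j(t) = 24·t, tomamos 2 integrales. La integral de la sacudida es la aceleración. Usando a(0) = -10, obtenemos a(t) = 12·t^2 - 10. La integral de la aceleración, con v(0) = 4, da la velocidad: v(t) = 4·t^3 - 10·t + 4. De la ecuación de la velocidad v(t) = 4·t^3 - 10·t + 4, sustituimos t = 3 para obtener v = 82.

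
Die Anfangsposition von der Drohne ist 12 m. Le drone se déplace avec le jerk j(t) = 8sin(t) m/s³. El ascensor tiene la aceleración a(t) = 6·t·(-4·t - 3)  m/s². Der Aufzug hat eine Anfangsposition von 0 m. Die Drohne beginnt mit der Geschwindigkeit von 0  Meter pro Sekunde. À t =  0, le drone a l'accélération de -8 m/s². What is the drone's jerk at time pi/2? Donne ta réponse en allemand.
Mit j(t) = 8·sin(t) und Einsetzen von t = pi/2, finden wir j = 8.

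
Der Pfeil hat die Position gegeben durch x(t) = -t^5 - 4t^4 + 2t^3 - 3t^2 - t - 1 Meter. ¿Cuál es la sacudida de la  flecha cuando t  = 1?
Debemos derivar nuestra ecuación de la posición x(t) = -t^5 - 4·t^4 + 2·t^3 - 3·t^2 - t - 1 3 veces. La derivada de la posición da la velocidad: v(t) = -5·t^4 - 16·t^3 + 6·t^2 - 6·t - 1. Derivando la velocidad, obtenemos la aceleración: a(t) = -20·t^3 - 48·t^2 + 12·t - 6. Tomando d/dt de a(t), encontramos j(t) = -60·t^2 - 96·t + 12. Tenemos la sacudida j(t) = -60·t^2 - 96·t + 12. Sustituyendo t = 1: j(1) = -144.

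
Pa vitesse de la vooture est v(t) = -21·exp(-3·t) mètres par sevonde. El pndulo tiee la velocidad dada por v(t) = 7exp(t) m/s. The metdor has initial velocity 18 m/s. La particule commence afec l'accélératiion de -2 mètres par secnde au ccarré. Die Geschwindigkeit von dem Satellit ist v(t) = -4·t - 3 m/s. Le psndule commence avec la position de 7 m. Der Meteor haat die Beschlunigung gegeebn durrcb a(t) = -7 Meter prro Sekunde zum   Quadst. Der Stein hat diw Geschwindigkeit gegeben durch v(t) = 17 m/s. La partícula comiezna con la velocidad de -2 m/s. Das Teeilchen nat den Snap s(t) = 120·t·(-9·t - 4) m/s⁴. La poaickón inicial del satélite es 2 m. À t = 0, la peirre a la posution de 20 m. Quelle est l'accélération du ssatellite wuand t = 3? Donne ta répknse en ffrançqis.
Pour résoudre ceci, nous devons prendre 1 dérivée de notre équation de la vitesse v(t) = -4·t - 3. En prenant d/dt de v(t), nous trouvons a(t) = -4. En utilisant a(t) = -4 et en substituant t = 3, nous trouvons a = -4.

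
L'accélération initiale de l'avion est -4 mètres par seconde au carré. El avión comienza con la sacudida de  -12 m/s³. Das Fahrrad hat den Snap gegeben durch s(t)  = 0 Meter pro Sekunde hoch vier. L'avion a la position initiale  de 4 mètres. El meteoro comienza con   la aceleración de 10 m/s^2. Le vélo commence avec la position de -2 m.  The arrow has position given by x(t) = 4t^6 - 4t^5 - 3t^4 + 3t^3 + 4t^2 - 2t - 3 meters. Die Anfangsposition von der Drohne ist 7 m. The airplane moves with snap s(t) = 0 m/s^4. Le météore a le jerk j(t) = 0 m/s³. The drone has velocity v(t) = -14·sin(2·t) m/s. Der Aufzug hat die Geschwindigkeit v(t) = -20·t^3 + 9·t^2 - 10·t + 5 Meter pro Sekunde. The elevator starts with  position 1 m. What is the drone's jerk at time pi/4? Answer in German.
Um dies zu lösen, müssen wir 2 Ableitungen unserer Gleichung für die Geschwindigkeit v(t) = -14·sin(2·t) nehmen. Mit d/dt von v(t) finden wir a(t) = -28·cos(2·t). Durch Ableiten von der Beschleunigung erhalten wir den Ruck: j(t) = 56·sin(2·t). Aus der Gleichung für den Ruck j(t) = 56·sin(2·t), setzen wir t = pi/4 ein und erhalten j = 56.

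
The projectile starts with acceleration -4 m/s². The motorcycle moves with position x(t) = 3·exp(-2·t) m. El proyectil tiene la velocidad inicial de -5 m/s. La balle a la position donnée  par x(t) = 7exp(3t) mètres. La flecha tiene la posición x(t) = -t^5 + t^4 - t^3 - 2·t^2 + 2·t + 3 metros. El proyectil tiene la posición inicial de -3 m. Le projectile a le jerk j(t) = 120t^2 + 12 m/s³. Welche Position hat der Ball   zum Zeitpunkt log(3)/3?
Aus der Gleichung für die Position x(t) = 7·exp(3·t), setzen wir t = log(3)/3 ein und erhalten x = 21.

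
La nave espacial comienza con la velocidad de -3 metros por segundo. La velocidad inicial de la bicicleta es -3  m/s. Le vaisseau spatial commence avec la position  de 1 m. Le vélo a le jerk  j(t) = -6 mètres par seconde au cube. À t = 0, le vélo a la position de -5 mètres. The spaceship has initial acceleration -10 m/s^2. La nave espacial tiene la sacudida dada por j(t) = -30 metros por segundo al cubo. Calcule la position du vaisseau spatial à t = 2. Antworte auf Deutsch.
Ausgehend von dem Ruck j(t) = -30, nehmen wir 3 Stammfunktionen. Das Integral von dem Ruck, mit a(0) = -10, ergibt die Beschleunigung: a(t) = -30·t - 10. Mit ∫a(t)dt und Anwendung von v(0) = -3, finden wir v(t) = -15·t^2 - 10·t - 3. Mit ∫v(t)dt und Anwendung von x(0) = 1, finden wir x(t) = -5·t^3 - 5·t^2 - 3·t + 1. Wir haben die Position x(t) = -5·t^3 - 5·t^2 - 3·t + 1. Durch Einsetzen von t = 2: x(2) = -65.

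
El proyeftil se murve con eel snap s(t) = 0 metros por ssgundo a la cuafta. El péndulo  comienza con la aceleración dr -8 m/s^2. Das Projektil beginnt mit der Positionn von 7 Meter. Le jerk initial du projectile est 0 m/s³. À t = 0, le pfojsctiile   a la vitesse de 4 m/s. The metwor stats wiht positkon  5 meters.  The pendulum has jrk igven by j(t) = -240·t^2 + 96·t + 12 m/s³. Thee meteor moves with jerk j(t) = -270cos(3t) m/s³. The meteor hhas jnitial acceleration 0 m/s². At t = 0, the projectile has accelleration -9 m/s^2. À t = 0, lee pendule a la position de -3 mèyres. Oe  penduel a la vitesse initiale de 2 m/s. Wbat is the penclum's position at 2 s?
Starting from jerk j(t) = -240·t^2 + 96·t + 12, we take 3 antiderivatives. Taking ∫j(t)dt and applying a(0) = -8, we find a(t) = -80·t^3 + 48·t^2 + 12·t - 8. Taking ∫a(t)dt and applying v(0) = 2, we find v(t) = -20·t^4 + 16·t^3 + 6·t^2 - 8·t + 2. The integral of velocity, with x(0) = -3, gives position: x(t) = -4·t^5 + 4·t^4 + 2·t^3 - 4·t^2 + 2·t - 3. We have position x(t) = -4·t^5 + 4·t^4 + 2·t^3 - 4·t^2 + 2·t - 3. Substituting t = 2: x(2) = -63.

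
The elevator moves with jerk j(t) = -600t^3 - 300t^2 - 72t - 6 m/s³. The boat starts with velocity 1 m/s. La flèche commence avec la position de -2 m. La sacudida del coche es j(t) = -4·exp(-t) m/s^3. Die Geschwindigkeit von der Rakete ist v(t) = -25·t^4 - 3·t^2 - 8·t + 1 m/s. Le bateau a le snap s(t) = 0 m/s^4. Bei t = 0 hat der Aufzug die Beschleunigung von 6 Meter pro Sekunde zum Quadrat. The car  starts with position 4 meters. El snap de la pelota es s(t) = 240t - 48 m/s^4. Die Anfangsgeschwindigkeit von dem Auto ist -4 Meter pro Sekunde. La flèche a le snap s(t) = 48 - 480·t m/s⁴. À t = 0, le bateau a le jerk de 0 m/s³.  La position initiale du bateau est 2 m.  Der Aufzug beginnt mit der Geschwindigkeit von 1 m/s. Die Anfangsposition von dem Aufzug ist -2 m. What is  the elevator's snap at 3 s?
We must differentiate our jerk equation j(t) = -600·t^3 - 300·t^2 - 72·t - 6 1 time. Taking d/dt of j(t), we find s(t) = -1800·t^2 - 600·t - 72. Using s(t) = -1800·t^2 - 600·t - 72 and substituting t = 3, we find s = -18072.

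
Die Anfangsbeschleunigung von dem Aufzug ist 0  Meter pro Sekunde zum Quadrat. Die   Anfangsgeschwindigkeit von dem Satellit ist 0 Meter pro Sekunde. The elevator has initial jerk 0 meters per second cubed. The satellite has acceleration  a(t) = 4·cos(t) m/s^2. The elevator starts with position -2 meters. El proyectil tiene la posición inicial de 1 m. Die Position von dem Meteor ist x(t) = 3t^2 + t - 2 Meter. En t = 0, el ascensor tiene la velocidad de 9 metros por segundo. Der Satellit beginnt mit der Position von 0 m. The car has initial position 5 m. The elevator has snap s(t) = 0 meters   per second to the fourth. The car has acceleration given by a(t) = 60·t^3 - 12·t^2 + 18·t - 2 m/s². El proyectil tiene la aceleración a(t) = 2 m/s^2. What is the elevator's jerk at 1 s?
To solve this, we need to take 1 antiderivative of our snap equation s(t) = 0. The antiderivative of snap is jerk. Using j(0) = 0, we get j(t) = 0. From the given jerk equation j(t) = 0, we substitute t = 1 to get j = 0.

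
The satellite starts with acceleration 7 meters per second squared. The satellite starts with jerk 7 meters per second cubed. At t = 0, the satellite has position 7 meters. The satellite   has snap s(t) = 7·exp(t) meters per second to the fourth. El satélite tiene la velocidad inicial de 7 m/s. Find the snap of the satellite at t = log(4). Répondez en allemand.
Aus der Gleichung für den Snap s(t) = 7·exp(t), setzen wir t = log(4) ein und erhalten s = 28.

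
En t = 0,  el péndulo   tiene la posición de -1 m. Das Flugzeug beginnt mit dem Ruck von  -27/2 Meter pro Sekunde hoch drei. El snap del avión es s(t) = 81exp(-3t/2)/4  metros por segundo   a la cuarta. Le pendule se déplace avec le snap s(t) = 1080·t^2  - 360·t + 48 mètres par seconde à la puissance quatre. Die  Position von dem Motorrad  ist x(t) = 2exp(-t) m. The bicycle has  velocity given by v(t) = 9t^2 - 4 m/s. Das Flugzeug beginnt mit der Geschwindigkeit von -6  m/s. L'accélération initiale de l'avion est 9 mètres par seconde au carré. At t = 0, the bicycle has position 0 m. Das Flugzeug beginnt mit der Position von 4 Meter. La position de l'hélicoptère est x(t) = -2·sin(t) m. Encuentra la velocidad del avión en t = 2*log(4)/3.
Debemos encontrar la integral de nuestra ecuación del snap s(t) = 81·exp(-3·t/2)/4 3 veces. Tomando ∫s(t)dt y aplicando j(0) = -27/2, encontramos j(t) = -27·exp(-3·t/2)/2. Tomando ∫j(t)dt y aplicando a(0) = 9, encontramos a(t) = 9·exp(-3·t/2). Tomando ∫a(t)dt y aplicando v(0) = -6, encontramos v(t) = -6·exp(-3·t/2). Tenemos la velocidad v(t) = -6·exp(-3·t/2). Sustituyendo t = 2*log(4)/3: v(2*log(4)/3) = -3/2.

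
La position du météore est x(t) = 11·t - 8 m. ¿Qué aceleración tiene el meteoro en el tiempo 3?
Para resolver esto, necesitamos tomar 2 derivadas de nuestra ecuación de la posición x(t) = 11·t - 8. Tomando d/dt de x(t), encontramos v(t) = 11. La derivada de la velocidad da la aceleración: a(t) = 0. Tenemos la aceleración a(t) = 0. Sustituyendo t = 3: a(3) = 0.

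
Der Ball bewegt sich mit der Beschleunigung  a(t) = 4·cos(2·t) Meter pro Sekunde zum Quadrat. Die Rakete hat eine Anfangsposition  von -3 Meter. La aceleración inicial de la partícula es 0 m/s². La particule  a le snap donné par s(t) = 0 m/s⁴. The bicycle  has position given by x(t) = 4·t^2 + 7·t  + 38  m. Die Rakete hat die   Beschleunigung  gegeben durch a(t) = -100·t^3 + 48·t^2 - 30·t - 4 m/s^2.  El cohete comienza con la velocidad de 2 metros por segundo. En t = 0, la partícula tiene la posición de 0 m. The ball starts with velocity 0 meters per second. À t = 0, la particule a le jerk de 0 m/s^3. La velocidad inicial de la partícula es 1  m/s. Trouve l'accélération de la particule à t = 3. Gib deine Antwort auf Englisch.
To find the answer, we compute 2 integrals of s(t) = 0. The integral of snap is jerk. Using j(0) = 0, we get j(t) = 0. The integral of jerk, with a(0) = 0, gives acceleration: a(t) = 0. We have acceleration a(t) = 0. Substituting t = 3: a(3) = 0.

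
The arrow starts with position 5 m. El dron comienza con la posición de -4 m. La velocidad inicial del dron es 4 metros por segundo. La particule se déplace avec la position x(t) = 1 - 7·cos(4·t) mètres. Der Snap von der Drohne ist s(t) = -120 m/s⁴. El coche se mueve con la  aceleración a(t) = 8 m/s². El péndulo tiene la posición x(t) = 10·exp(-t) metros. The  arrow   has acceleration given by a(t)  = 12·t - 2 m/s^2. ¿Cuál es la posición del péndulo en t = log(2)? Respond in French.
De l'équation de la position x(t) = 10·exp(-t), nous substituons t = log(2) pour obtenir x = 5.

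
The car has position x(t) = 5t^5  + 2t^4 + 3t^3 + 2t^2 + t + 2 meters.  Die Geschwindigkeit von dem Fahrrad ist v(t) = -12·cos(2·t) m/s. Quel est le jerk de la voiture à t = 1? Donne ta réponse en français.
Pour résoudre ceci, nous devons prendre 3 dérivées de notre équation de la position x(t) = 5·t^5 + 2·t^4 + 3·t^3 + 2·t^2 + t + 2. En prenant d/dt de x(t), nous trouvons v(t) = 25·t^4 + 8·t^3 + 9·t^2 + 4·t + 1. En prenant d/dt de v(t), nous trouvons a(t) = 100·t^3 + 24·t^2 + 18·t + 4. En dérivant l'accélération, nous obtenons le jerk: j(t) = 300·t^2 + 48·t + 18. En utilisant j(t) = 300·t^2 + 48·t + 18 et en substituant t = 1, nous trouvons j = 366.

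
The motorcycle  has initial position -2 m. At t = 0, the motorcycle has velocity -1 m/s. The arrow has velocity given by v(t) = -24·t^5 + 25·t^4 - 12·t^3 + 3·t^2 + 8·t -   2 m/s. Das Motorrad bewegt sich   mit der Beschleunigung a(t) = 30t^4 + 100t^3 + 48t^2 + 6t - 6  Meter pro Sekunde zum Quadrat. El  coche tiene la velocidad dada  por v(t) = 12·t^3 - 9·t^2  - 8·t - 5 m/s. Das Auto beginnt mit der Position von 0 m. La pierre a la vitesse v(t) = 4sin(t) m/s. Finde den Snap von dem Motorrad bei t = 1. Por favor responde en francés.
En partant de l'accélération a(t) = 30·t^4 + 100·t^3 + 48·t^2 + 6·t - 6, nous prenons 2 dérivées. En prenant d/dt de a(t), nous trouvons j(t) = 120·t^3 + 300·t^2 + 96·t + 6. En prenant d/dt de j(t), nous trouvons s(t) = 360·t^2 + 600·t + 96. De l'équation du snap s(t) = 360·t^2 + 600·t + 96, nous substituons t = 1 pour obtenir s = 1056.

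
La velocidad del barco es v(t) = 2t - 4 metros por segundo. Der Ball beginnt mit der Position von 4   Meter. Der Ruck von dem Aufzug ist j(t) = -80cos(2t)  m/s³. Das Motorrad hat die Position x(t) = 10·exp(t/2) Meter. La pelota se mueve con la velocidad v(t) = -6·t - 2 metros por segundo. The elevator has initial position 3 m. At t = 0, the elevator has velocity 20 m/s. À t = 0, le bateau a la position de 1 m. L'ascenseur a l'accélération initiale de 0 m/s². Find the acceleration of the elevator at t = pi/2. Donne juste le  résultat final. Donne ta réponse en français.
À t = pi/2, a = 0.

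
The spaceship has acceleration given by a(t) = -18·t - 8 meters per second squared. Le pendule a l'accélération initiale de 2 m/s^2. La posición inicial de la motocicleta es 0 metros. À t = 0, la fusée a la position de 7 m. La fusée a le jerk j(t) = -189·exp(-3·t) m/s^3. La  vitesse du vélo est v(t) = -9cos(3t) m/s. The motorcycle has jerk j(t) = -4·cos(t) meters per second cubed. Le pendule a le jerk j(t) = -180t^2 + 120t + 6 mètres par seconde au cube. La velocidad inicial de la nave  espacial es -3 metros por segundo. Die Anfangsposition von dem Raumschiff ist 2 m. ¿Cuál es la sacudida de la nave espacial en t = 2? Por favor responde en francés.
Pour résoudre ceci, nous devons prendre 1 dérivée de notre équation de l'accélération a(t) = -18·t - 8. La dérivée de l'accélération donne le jerk: j(t) = -18. De l'équation du jerk j(t) = -18, nous substituons t = 2 pour obtenir j = -18.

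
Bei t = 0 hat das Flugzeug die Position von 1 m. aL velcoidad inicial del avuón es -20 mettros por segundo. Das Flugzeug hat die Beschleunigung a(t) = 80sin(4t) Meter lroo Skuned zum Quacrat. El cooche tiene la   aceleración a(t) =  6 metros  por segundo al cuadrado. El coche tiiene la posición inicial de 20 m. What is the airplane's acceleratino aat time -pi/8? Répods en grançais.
De l'équation de l'accélération a(t) = 80·sin(4·t), nous substituons t = -pi/8 pour obtenir a = -80.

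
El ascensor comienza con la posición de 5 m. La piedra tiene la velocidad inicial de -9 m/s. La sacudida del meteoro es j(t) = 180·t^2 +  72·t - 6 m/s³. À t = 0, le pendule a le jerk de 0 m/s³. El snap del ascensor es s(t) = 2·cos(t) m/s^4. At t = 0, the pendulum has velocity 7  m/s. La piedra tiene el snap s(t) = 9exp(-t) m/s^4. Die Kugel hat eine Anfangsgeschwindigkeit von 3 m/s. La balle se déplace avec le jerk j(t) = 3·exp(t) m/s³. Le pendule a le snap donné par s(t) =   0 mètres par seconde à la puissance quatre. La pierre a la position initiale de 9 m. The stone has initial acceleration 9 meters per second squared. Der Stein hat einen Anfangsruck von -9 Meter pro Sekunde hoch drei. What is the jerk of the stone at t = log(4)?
Starting from snap s(t) = 9·exp(-t), we take 1 antiderivative. Integrating snap and using the initial condition j(0) = -9, we get j(t) = -9·exp(-t). From the given jerk equation j(t) = -9·exp(-t), we substitute t = log(4) to get j = -9/4.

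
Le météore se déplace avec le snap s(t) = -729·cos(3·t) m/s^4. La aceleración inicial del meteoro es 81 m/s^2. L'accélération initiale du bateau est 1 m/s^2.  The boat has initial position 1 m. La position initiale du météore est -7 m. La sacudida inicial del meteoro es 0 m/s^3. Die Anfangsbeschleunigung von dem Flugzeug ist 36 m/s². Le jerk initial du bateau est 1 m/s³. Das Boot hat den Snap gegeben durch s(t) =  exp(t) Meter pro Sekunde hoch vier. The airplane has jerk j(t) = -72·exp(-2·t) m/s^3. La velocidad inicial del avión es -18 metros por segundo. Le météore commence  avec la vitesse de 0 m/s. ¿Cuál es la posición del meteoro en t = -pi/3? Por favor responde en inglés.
Starting from snap s(t) = -729·cos(3·t), we take 4 antiderivatives. Integrating snap and using the initial condition j(0) = 0, we get j(t) = -243·sin(3·t). Taking ∫j(t)dt and applying a(0) = 81, we find a(t) = 81·cos(3·t). Integrating acceleration and using the initial condition v(0) = 0, we get v(t) = 27·sin(3·t). The antiderivative of velocity is position. Using x(0) = -7, we get x(t) = 2 - 9·cos(3·t). Using x(t) = 2 - 9·cos(3·t) and substituting t = -pi/3, we find x = 11.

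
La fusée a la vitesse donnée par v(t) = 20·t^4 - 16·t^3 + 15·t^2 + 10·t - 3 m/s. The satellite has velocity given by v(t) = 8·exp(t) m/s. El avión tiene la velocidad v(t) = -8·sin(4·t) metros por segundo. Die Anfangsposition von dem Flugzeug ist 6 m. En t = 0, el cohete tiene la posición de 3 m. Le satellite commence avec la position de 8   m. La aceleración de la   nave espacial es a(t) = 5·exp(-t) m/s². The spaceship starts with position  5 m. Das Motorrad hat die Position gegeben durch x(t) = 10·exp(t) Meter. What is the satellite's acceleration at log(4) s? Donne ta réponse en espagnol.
Partiendo de la velocidad v(t) = 8·exp(t), tomamos 1 derivada. Tomando d/dt de v(t), encontramos a(t) = 8·exp(t). Tenemos la aceleración a(t) = 8·exp(t). Sustituyendo t = log(4): a(log(4)) = 32.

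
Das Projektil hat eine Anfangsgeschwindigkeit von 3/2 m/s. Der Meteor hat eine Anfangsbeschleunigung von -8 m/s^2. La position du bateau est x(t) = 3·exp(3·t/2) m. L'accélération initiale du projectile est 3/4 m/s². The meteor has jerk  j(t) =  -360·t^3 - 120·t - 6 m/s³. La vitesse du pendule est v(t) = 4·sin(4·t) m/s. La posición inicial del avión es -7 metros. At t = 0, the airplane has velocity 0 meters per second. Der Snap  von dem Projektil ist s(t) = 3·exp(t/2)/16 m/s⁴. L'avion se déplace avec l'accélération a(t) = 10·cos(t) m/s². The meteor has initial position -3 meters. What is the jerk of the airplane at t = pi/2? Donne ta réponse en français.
Pour résoudre ceci, nous devons prendre 1 dérivée de notre équation de l'accélération a(t) = 10·cos(t). En prenant d/dt de a(t), nous trouvons j(t) = -10·sin(t). Nous avons le jerk j(t) = -10·sin(t). En substituant t = pi/2: j(pi/2) = -10.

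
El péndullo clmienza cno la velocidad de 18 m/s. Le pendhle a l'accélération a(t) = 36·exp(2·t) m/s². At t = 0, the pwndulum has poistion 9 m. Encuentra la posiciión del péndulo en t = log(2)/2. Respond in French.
Nous devons intégrer notre équation de l'accélération a(t) = 36·exp(2·t) 2 fois. La primitive de l'accélération, avec v(0) = 18, donne la vitesse: v(t) = 18·exp(2·t). En prenant ∫v(t)dt et en appliquant x(0) = 9, nous trouvons x(t) = 9·exp(2·t). De l'équation de la position x(t) = 9·exp(2·t), nous substituons t = log(2)/2 pour obtenir x = 18.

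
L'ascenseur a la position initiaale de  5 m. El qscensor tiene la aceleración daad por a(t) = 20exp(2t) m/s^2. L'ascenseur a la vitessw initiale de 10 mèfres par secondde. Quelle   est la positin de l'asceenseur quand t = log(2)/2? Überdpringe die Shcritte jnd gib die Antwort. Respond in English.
The position at t = log(2)/2 is x = 10.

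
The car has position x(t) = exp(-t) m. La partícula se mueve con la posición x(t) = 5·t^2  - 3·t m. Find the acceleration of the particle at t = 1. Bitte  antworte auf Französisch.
En partant de la position x(t) = 5·t^2 - 3·t, nous prenons 2 dérivées. La dérivée de la position donne la vitesse: v(t) = 10·t - 3. En prenant d/dt de v(t), nous trouvons a(t) = 10. De l'équation de l'accélération a(t) = 10, nous substituons t = 1 pour obtenir a = 10.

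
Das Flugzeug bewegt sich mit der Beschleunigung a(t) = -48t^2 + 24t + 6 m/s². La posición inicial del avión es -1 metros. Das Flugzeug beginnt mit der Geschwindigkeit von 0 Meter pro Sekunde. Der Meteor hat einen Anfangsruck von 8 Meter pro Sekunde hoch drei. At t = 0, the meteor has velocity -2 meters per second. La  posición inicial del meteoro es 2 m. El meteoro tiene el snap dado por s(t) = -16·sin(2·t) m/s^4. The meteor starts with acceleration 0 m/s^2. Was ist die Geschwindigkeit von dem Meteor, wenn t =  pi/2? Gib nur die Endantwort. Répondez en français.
La réponse est 2.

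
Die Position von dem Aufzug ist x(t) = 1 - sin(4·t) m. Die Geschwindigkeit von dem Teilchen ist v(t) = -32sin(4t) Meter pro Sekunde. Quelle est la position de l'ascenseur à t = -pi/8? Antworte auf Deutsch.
Wir haben die Position x(t) = 1 - sin(4·t). Durch Einsetzen von t = -pi/8: x(-pi/8) = 2.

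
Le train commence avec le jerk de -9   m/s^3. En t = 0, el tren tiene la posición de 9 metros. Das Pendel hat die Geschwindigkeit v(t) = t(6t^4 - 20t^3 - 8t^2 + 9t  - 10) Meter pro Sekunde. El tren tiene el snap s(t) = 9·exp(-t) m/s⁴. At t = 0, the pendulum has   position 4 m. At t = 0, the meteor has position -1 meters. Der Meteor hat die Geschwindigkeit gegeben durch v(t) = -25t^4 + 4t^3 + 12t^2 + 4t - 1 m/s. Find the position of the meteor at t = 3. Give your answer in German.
Wir müssen das Integral unserer Gleichung für die Geschwindigkeit v(t) = -25·t^4 + 4·t^3 + 12·t^2 + 4·t - 1 1-mal finden. Die Stammfunktion von der Geschwindigkeit ist die Position. Mit x(0) = -1 erhalten wir x(t) = -5·t^5 + t^4 + 4·t^3 + 2·t^2 - t - 1. Mit x(t) = -5·t^5 + t^4 + 4·t^3 + 2·t^2 - t - 1 und Einsetzen von t = 3, finden wir x = -1012.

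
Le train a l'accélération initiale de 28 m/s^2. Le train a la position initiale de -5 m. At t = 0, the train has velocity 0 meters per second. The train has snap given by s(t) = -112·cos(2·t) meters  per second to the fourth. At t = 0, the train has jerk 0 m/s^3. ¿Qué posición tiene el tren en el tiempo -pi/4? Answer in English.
We must find the antiderivative of our snap equation s(t) = -112·cos(2·t) 4 times. The integral of snap is jerk. Using j(0) = 0, we get j(t) = -56·sin(2·t). The antiderivative of jerk, with a(0) = 28, gives acceleration: a(t) = 28·cos(2·t). Taking ∫a(t)dt and applying v(0) = 0, we find v(t) = 14·sin(2·t). Taking ∫v(t)dt and applying x(0) = -5, we find x(t) = 2 - 7·cos(2·t). Using x(t) = 2 - 7·cos(2·t) and substituting t = -pi/4, we find x = 2.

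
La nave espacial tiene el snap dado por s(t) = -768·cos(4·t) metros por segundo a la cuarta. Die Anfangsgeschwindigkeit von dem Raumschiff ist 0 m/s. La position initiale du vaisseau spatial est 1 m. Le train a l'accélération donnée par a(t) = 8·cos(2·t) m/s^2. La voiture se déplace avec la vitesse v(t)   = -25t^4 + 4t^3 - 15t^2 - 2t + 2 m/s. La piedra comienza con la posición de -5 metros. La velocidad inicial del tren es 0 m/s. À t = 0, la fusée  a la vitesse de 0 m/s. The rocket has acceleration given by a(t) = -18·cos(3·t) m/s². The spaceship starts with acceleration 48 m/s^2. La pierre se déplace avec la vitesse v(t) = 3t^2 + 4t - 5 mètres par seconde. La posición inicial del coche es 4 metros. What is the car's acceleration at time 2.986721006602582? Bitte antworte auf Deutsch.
Ausgehend von der Geschwindigkeit v(t) = -25·t^4 + 4·t^3 - 15·t^2 - 2·t + 2, nehmen wir 1 Ableitung. Mit d/dt von v(t) finden wir a(t) = -100·t^3 + 12·t^2 - 30·t - 2. Mit a(t) = -100·t^3 + 12·t^2 - 30·t - 2 und Einsetzen von t = 2.986721006602582, finden wir a = -2648.86078391806.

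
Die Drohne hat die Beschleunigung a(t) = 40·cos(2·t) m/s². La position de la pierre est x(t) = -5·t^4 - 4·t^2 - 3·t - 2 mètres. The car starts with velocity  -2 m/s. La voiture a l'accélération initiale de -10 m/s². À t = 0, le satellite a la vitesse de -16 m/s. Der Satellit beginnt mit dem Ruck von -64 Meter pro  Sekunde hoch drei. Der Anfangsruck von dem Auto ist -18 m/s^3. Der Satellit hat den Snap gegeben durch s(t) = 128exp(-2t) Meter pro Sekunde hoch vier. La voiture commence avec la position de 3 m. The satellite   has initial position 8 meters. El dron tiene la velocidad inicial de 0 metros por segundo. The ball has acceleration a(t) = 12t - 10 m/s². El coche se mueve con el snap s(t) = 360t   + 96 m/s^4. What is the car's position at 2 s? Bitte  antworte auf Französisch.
Nous devons intégrer notre équation du snap s(t) = 360·t + 96 4 fois. En intégrant le snap et en utilisant la condition initiale j(0) = -18, nous obtenons j(t) = 180·t^2 + 96·t - 18. La primitive du jerk, avec a(0) = -10, donne l'accélération: a(t) = 60·t^3 + 48·t^2 - 18·t - 10. En prenant ∫a(t)dt et en appliquant v(0) = -2, nous trouvons v(t) = 15·t^4 + 16·t^3 - 9·t^2 - 10·t - 2. En intégrant la vitesse et en utilisant la condition initiale x(0) = 3, nous obtenons x(t) = 3·t^5 + 4·t^4 - 3·t^3 - 5·t^2 - 2·t + 3. En utilisant x(t) = 3·t^5 + 4·t^4 - 3·t^3 - 5·t^2 - 2·t + 3 et en substituant t = 2, nous trouvons x = 115.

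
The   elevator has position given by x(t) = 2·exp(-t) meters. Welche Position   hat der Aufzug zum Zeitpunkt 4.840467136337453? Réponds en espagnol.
Usando x(t) = 2·exp(-t) y sustituyendo t = 4.840467136337453, encontramos x = 0.0158067224838274.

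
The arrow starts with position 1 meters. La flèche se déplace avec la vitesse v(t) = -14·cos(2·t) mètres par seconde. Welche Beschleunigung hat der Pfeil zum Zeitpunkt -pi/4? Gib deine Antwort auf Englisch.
We must differentiate our velocity equation v(t) = -14·cos(2·t) 1 time. Taking d/dt of v(t), we find a(t) = 28·sin(2·t). Using a(t) = 28·sin(2·t) and substituting t = -pi/4, we find a = -28.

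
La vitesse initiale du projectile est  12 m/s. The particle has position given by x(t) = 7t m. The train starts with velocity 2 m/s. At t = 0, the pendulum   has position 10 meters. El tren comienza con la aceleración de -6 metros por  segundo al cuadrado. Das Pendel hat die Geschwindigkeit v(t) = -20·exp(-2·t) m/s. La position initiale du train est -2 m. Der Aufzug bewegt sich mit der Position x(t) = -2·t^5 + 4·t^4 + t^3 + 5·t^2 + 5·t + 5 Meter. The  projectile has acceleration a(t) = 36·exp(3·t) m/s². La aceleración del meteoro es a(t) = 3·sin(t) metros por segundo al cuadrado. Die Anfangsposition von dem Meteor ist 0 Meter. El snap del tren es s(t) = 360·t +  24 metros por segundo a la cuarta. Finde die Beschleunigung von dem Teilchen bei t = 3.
Um dies zu lösen, müssen wir 2 Ableitungen unserer Gleichung für die Position x(t) = 7·t nehmen. Mit d/dt von x(t) finden wir v(t) = 7. Mit d/dt von v(t) finden wir a(t) = 0. Wir haben die Beschleunigung a(t) = 0. Durch Einsetzen von t = 3: a(3) = 0.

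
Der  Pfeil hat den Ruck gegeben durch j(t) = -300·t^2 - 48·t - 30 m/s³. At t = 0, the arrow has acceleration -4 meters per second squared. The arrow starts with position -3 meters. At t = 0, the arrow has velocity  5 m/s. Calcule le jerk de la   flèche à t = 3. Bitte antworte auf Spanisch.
Usando j(t) = -300·t^2 - 48·t - 30 y sustituyendo t = 3, encontramos j = -2874.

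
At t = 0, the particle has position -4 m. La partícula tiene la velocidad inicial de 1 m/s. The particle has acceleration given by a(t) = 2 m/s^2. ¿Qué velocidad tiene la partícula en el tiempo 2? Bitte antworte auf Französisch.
Nous devons trouver la primitive de notre équation de l'accélération a(t) = 2 1 fois. La primitive de l'accélération est la vitesse. En utilisant v(0) = 1, nous obtenons v(t) = 2·t + 1. En utilisant v(t) = 2·t + 1 et en substituant t = 2, nous trouvons v = 5.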